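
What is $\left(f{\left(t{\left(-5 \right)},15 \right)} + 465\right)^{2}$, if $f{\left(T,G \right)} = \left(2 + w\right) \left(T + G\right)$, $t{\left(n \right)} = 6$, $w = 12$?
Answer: $576081$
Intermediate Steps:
$f{\left(T,G \right)} = 14 G + 14 T$ ($f{\left(T,G \right)} = \left(2 + 12\right) \left(T + G\right) = 14 \left(G + T\right) = 14 G + 14 T$)
$\left(f{\left(t{\left(-5 \right)},15 \right)} + 465\right)^{2} = \left(\left(14 \cdot 15 + 14 \cdot 6\right) + 465\right)^{2} = \left(\left(210 + 84\right) + 465\right)^{2} = \left(294 + 465\right)^{2} = 759^{2} = 576081$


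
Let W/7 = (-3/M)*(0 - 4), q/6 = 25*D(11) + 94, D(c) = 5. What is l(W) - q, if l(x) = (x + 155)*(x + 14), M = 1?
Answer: 22108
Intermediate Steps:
q = 1314 (q = 6*(25*5 + 94) = 6*(125 + 94) = 6*219 = 1314)
W = 84 (W = 7*((-3/1)*(0 - 4)) = 7*(-3*1*(-4)) = 7*(-3*(-4)) = 7*12 = 84)
l(x) = (14 + x)*(155 + x) (l(x) = (155 + x)*(14 + x) = (14 + x)*(155 + x))
l(W) - q = (2170 + 84² + 169*84) - 1*1314 = (2170 + 7056 + 14196) - 1314 = 23422 - 1314 = 22108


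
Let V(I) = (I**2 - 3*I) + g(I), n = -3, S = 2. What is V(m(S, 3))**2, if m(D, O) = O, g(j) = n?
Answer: 9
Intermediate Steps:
g(j) = -3
V(I) = -3 + I**2 - 3*I (V(I) = (I**2 - 3*I) - 3 = -3 + I**2 - 3*I)
V(m(S, 3))**2 = (-3 + 3**2 - 3*3)**2 = (-3 + 9 - 9)**2 = (-3)**2 = 9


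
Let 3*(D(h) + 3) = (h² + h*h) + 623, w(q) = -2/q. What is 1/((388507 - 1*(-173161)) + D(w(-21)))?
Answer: 1323/743357546 ≈ 1.7798e-6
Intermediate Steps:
D(h) = 614/3 + 2*h²/3 (D(h) = -3 + ((h² + h*h) + 623)/3 = -3 + ((h² + h²) + 623)/3 = -3 + (2*h² + 623)/3 = -3 + (623 + 2*h²)/3 = -3 + (623/3 + 2*h²/3) = 614/3 + 2*h²/3)
1/((388507 - 1*(-173161)) + D(w(-21))) = 1/((388507 - 1*(-173161)) + (614/3 + 2*(-2/(-21))²/3)) = 1/((388507 + 173161) + (614/3 + 2*(-2*(-1/21))²/3)) = 1/(561668 + (614/3 + 2*(2/21)²/3)) = 1/(561668 + (614/3 + (⅔)*(4/441))) = 1/(561668 + (614/3 + 8/1323)) = 1/(561668 + 270782/1323) = 1/(743357546/1323) = 1323/743357546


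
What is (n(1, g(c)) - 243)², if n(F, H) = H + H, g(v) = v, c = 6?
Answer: 53361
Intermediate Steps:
n(F, H) = 2*H
(n(1, g(c)) - 243)² = (2*6 - 243)² = (12 - 243)² = (-231)² = 53361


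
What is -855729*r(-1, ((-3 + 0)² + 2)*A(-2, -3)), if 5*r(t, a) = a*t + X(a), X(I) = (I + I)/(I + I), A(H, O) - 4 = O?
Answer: 1711458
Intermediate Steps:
A(H, O) = 4 + O
X(I) = 1 (X(I) = (2*I)/((2*I)) = (2*I)*(1/(2*I)) = 1)
r(t, a) = ⅕ + a*t/5 (r(t, a) = (a*t + 1)/5 = (1 + a*t)/5 = ⅕ + a*t/5)
-855729*r(-1, ((-3 + 0)² + 2)*A(-2, -3)) = -855729*(⅕ + (⅕)*(((-3 + 0)² + 2)*(4 - 3))*(-1)) = -855729*(⅕ + (⅕)*(((-3)² + 2)*1)*(-1)) = -855729*(⅕ + (⅕)*((9 + 2)*1)*(-1)) = -855729*(⅕ + (⅕)*(11*1)*(-1)) = -855729*(⅕ + (⅕)*11*(-1)) = -855729*(⅕ - 11/5) = -855729*(-2) = 1711458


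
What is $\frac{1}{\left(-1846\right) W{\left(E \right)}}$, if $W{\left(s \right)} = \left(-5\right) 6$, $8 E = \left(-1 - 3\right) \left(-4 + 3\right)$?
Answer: $\frac{1}{55380} \approx 1.8057 \cdot 10^{-5}$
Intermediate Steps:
$E = \frac{1}{2}$ ($E = \frac{\left(-1 - 3\right) \left(-4 + 3\right)}{8} = \frac{\left(-4\right) \left(-1\right)}{8} = \frac{1}{8} \cdot 4 = \frac{1}{2} \approx 0.5$)
$W{\left(s \right)} = -30$
$\frac{1}{\left(-1846\right) W{\left(E \right)}} = \frac{1}{\left(-1846\right) \left(-30\right)} = \frac{1}{55380}$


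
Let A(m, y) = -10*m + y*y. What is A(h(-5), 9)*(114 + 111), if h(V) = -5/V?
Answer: 15975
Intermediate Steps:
A(m, y) = y**2 - 10*m (A(m, y) = -10*m + y**2 = y**2 - 10*m)
A(h(-5), 9)*(114 + 111) = (9**2 - (-50)/(-5))*(114 + 111) = (81 - (-50)*(-1)/5)*225 = (81 - 10*1)*225 = (81 - 10)*225 = 71*225 = 15975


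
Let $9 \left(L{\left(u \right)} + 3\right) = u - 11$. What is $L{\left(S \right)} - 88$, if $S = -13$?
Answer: $- \frac{281}{3} \approx -93.667$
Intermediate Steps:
$L{\left(u \right)} = - \frac{38}{9} + \frac{u}{9}$ ($L{\left(u \right)} = -3 + \frac{u - 11}{9} = -3 + \frac{-11 + u}{9} = -3 + \left(- \frac{11}{9} + \frac{u}{9}\right) = - \frac{38}{9} + \frac{u}{9}$)
$L{\left(S \right)} - 88 = \left(- \frac{38}{9} + \frac{1}{9} \left(-13\right)\right) - 88 = \left(- \frac{38}{9} - \frac{13}{9}\right) - 88 = - \frac{17}{3} - 88 = - \frac{281}{3}$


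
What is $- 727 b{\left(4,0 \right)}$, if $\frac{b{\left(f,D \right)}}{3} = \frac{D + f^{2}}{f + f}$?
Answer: $-4362$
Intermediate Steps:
$b{\left(f,D \right)} = \frac{3 \left(D + f^{2}\right)}{2 f}$ ($b{\left(f,D \right)} = 3 \frac{D + f^{2}}{f + f} = 3 \frac{D + f^{2}}{2 f} = \frac{3 \left(D + f^{2}\right)}{2 f}$)
$- 727 b{\left(4,0 \right)} = - 727 \frac{3 \left(0 + 4^{2}\right)}{2 \cdot 4} = - 727 \cdot \frac{3}{2} \cdot \frac{1}{4} \left(0 + 16\right) = - 727 \cdot \frac{3}{2} \cdot \frac{1}{4} \cdot 16 = \left(-727\right) 6 = -4362$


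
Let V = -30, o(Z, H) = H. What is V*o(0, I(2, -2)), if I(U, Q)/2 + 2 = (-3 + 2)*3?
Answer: 300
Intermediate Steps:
I(U, Q) = -10 (I(U, Q) = -4 + 2*((-3 + 2)*3) = -4 + 2*(-1*3) = -4 + 2*(-3) = -4 - 6 = -10)
V*o(0, I(2, -2)) = -30*(-10) = 300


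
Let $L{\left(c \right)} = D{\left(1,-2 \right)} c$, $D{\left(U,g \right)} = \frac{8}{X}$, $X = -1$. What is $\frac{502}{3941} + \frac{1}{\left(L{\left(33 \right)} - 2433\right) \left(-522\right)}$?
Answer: $\frac{706736609}{5548273794} \approx 0.12738$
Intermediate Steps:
$D{\left(U,g \right)} = -8$ ($D{\left(U,g \right)} = \frac{8}{-1} = 8 \left(-1\right) = -8$)
$L{\left(c \right)} = - 8 c$
$\frac{502}{3941} + \frac{1}{\left(L{\left(33 \right)} - 2433\right) \left(-522\right)} = \frac{502}{3941} + \frac{1}{\left(\left(-8\right) 33 - 2433\right) \left(-522\right)} = 502 \cdot \frac{1}{3941} + \frac{1}{-264 - 2433} \left(- \frac{1}{522}\right) = \frac{502}{3941} + \frac{1}{-2697} \left(- \frac{1}{522}\right) = \frac{502}{3941} - - \frac{1}{1407834} = \frac{502}{3941} + \frac{1}{1407834} = \frac{706736609}{5548273794}$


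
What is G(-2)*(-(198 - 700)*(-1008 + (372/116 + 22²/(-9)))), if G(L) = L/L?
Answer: -138696074/261 ≈ -5.3140e+5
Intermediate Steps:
G(L) = 1
G(-2)*(-(198 - 700)*(-1008 + (372/116 + 22²/(-9)))) = 1*(-(198 - 700)*(-1008 + (372/116 + 22²/(-9)))) = 1*(-(-502)*(-1008 + (372*(1/116) + 484*(-⅑)))) = 1*(-(-502)*(-1008 + (93/29 - 484/9))) = 1*(-(-502)*(-1008 - 13199/261)) = 1*(-(-502)*(-276287)/261) = 1*(-1*138696074/261) = 1*(-138696074/261) = -138696074/261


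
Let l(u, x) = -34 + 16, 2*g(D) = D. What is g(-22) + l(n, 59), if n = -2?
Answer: -29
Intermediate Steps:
g(D) = D/2
l(u, x) = -18
g(-22) + l(n, 59) = (1/2)*(-22) - 18 = -11 - 18 = -29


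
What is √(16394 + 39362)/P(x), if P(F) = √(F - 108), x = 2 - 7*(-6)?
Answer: -I*√13939/4 ≈ -29.516*I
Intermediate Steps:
x = 44 (x = 2 + 42 = 44)
P(F) = √(-108 + F)
√(16394 + 39362)/P(x) = √(16394 + 39362)/(√(-108 + 44)) = √55756/(√(-64)) = (2*√13939)/((8*I)) = (2*√13939)*(-I/8) = -I*√13939/4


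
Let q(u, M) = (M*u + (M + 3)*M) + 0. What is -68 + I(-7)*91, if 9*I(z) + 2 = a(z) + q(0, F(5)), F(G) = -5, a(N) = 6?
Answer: 662/9 ≈ 73.556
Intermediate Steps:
q(u, M) = M*u + M*(3 + M) (q(u, M) = (M*u + (3 + M)*M) + 0 = (M*u + M*(3 + M)) + 0 = M*u + M*(3 + M))
I(z) = 14/9 (I(z) = -2/9 + (6 - 5*(3 - 5 + 0))/9 = -2/9 + (6 - 5*(-2))/9 = -2/9 + (6 + 10)/9 = -2/9 + (⅑)*16 = -2/9 + 16/9 = 14/9)
-68 + I(-7)*91 = -68 + (14/9)*91 = -68 + 1274/9 = 662/9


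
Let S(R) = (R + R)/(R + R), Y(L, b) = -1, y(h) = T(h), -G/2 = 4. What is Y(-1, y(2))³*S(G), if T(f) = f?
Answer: -1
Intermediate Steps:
G = -8 (G = -2*4 = -8)
y(h) = h
S(R) = 1 (S(R) = (2*R)/((2*R)) = (2*R)*(1/(2*R)) = 1)
Y(-1, y(2))³*S(G) = (-1)³*1 = -1*1 = -1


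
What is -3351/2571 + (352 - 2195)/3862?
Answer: -5893305/3309734 ≈ -1.7806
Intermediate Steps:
-3351/2571 + (352 - 2195)/3862 = -3351*1/2571 - 1843*1/3862 = -1117/857 - 1843/3862 = -5893305/3309734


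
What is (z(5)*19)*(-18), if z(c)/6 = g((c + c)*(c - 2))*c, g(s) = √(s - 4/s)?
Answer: -5472*√105 ≈ -56071.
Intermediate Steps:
z(c) = 6*c*√(-2/(c*(-2 + c)) + 2*c*(-2 + c)) (z(c) = 6*(√((c + c)*(c - 2) - 4*1/((c - 2)*(c + c)))*c) = 6*(√((2*c)*(-2 + c) - 4*1/(2*c*(-2 + c)))*c) = 6*(√(2*c*(-2 + c) - 4*1/(2*c*(-2 + c)))*c) = 6*(√(2*c*(-2 + c) - 2/(c*(-2 + c)))*c) = 6*(√(-2/(c*(-2 + c)) + 2*c*(-2 + c))*c) = 6*(c*√(-2/(c*(-2 + c)) + 2*c*(-2 + c))) = 6*c*√(-2/(c*(-2 + c)) + 2*c*(-2 + c)))
(z(5)*19)*(-18) = ((6*5*√2*√((-1 + 5²*(-2 + 5)²)/(5*(-2 + 5))))*19)*(-18) = ((6*5*√2*√((⅕)*(-1 + 25*3²)/3))*19)*(-18) = ((6*5*√2*√((⅕)*(⅓)*(-1 + 25*9)))*19)*(-18) = ((6*5*√2*√((⅕)*(⅓)*(-1 + 225)))*19)*(-18) = ((6*5*√2*√((⅕)*(⅓)*224))*19)*(-18) = ((6*5*√2*√(224/15))*19)*(-18) = ((6*5*√2*(4*√210/15))*19)*(-18) = ((16*√105)*19)*(-18) = (304*√105)*(-18) = -5472*√105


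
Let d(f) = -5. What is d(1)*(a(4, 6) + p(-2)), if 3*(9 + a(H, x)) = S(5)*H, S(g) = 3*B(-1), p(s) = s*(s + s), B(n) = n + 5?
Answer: -75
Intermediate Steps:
B(n) = 5 + n
p(s) = 2*s**2 (p(s) = s*(2*s) = 2*s**2)
S(g) = 12 (S(g) = 3*(5 - 1) = 3*4 = 12)
a(H, x) = -9 + 4*H (a(H, x) = -9 + (12*H)/3 = -9 + 4*H)
d(1)*(a(4, 6) + p(-2)) = -5*((-9 + 4*4) + 2*(-2)**2) = -5*((-9 + 16) + 2*4) = -5*(7 + 8) = -5*15 = -75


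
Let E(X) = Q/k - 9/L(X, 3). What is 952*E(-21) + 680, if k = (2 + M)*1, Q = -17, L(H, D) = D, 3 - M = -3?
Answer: -4199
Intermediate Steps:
M = 6 (M = 3 - 1*(-3) = 3 + 3 = 6)
k = 8 (k = (2 + 6)*1 = 8*1 = 8)
E(X) = -41/8 (E(X) = -17/8 - 9/3 = -17*1/8 - 9*1/3 = -17/8 - 3 = -41/8)
952*E(-21) + 680 = 952*(-41/8) + 680 = -4879 + 680 = -4199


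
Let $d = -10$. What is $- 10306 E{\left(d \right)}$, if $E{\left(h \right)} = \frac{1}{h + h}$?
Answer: $\frac{5153}{10} \approx 515.3$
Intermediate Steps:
$E{\left(h \right)} = \frac{1}{2 h}$
$- 10306 E{\left(d \right)} = - 10306 \frac{1}{2 \left(-10\right)} = - 10306 \cdot \frac{1}{2} \left(- \frac{1}{10}\right) = \left(-10306\right) \left(- \frac{1}{20}\right) = \frac{5153}{10}$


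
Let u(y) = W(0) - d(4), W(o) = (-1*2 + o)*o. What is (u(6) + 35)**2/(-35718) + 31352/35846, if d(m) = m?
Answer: 542691365/640173714 ≈ 0.84772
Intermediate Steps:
W(o) = o*(-2 + o) (W(o) = (-2 + o)*o = o*(-2 + o))
u(y) = -4 (u(y) = 0*(-2 + 0) - 1*4 = 0*(-2) - 4 = 0 - 4 = -4)
(u(6) + 35)**2/(-35718) + 31352/35846 = (-4 + 35)**2/(-35718) + 31352/35846 = 31**2*(-1/35718) + 31352*(1/35846) = 961*(-1/35718) + 15676/17923 = -961/35718 + 15676/17923 = 542691365/640173714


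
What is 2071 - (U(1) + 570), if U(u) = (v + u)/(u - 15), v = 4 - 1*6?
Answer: 21013/14 ≈ 1500.9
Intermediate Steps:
v = -2 (v = 4 - 6 = -2)
U(u) = (-2 + u)/(-15 + u) (U(u) = (-2 + u)/(u - 15) = (-2 + u)/(-15 + u))
2071 - (U(1) + 570) = 2071 - ((-2 + 1)/(-15 + 1) + 570) = 2071 - (-1/(-14) + 570) = 2071 - (-1/14*(-1) + 570) = 2071 - (1/14 + 570) = 2071 - 1*7981/14 = 2071 - 7981/14 = 21013/14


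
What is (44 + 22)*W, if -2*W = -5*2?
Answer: 330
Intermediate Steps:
W = 5 (W = -(-5)*2/2 = -1/2*(-10) = 5)
(44 + 22)*W = (44 + 22)*5 = 66*5 = 330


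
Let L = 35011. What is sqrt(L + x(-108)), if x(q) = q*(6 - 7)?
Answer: sqrt(35119) ≈ 187.40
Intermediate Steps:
x(q) = -q (x(q) = q*(-1) = -q)
sqrt(L + x(-108)) = sqrt(35011 - 1*(-108)) = sqrt(35011 + 108) = sqrt(35119)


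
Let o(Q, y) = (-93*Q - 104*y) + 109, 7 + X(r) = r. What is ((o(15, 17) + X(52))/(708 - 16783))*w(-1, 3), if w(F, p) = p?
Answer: 9027/16075 ≈ 0.56155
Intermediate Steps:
X(r) = -7 + r
o(Q, y) = 109 - 104*y - 93*Q (o(Q, y) = (-104*y - 93*Q) + 109 = 109 - 104*y - 93*Q)
((o(15, 17) + X(52))/(708 - 16783))*w(-1, 3) = (((109 - 104*17 - 93*15) + (-7 + 52))/(708 - 16783))*3 = (((109 - 1768 - 1395) + 45)/(-16075))*3 = ((-3054 + 45)*(-1/16075))*3 = -3009*(-1/16075)*3 = (3009/16075)*3 = 9027/16075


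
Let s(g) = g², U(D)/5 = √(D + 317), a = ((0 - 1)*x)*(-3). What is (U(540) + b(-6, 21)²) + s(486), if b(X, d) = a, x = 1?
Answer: 236205 + 5*√857 ≈ 2.3635e+5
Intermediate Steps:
a = 3 (a = ((0 - 1)*1)*(-3) = -1*1*(-3) = -1*(-3) = 3)
U(D) = 5*√(317 + D) (U(D) = 5*√(D + 317) = 5*√(317 + D))
b(X, d) = 3
(U(540) + b(-6, 21)²) + s(486) = (5*√(317 + 540) + 3²) + 486² = (5*√857 + 9) + 236196 = (9 + 5*√857) + 236196 = 236205 + 5*√857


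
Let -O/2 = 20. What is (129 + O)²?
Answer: 7921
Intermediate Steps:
O = -40 (O = -2*20 = -40)
(129 + O)² = (129 - 40)² = 89² = 7921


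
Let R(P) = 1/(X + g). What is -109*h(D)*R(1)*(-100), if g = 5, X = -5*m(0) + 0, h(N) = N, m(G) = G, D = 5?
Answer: 10900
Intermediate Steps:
X = 0 (X = -5*0 + 0 = 0 + 0 = 0)
R(P) = 1/5 (R(P) = 1/(0 + 5) = 1/5)
-109*h(D)*R(1)*(-100) = -545/5*(-100) = -109*1*(-100) = -109*(-100) = 10900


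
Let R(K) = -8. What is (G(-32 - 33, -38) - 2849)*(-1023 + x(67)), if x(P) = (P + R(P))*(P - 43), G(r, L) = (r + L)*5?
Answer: -1322052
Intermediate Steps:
G(r, L) = 5*L + 5*r (G(r, L) = (L + r)*5 = 5*L + 5*r)
x(P) = (-43 + P)*(-8 + P) (x(P) = (P - 8)*(P - 43) = (-8 + P)*(-43 + P) = (-43 + P)*(-8 + P))
(G(-32 - 33, -38) - 2849)*(-1023 + x(67)) = ((5*(-38) + 5*(-32 - 33)) - 2849)*(-1023 + (344 + 67² - 51*67)) = ((-190 + 5*(-65)) - 2849)*(-1023 + (344 + 4489 - 3417)) = ((-190 - 325) - 2849)*(-1023 + 1416) = (-515 - 2849)*393 = -3364*393 = -1322052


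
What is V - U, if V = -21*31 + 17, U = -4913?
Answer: 4279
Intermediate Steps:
V = -634 (V = -651 + 17 = -634)
V - U = -634 - 1*(-4913) = -634 + 4913 = 4279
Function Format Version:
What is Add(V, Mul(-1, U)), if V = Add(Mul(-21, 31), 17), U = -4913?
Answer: 4279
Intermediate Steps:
V = -634 (V = Add(-651, 17) = -634)
Add(V, Mul(-1, U)) = Add(-634, Mul(-1, -4913)) = Add(-634, 4913) = 4279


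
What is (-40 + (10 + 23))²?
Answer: 49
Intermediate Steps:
(-40 + (10 + 23))² = (-40 + 33)² = (-7)² = 49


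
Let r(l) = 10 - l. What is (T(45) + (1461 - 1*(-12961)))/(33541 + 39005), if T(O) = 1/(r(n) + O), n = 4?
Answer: 735523/3699846 ≈ 0.19880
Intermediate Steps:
T(O) = 1/(6 + O) (T(O) = 1/((10 - 1*4) + O) = 1/((10 - 4) + O) = 1/(6 + O))
(T(45) + (1461 - 1*(-12961)))/(33541 + 39005) = (1/(6 + 45) + (1461 - 1*(-12961)))/(33541 + 39005) = (1/51 + (1461 + 12961))/72546 = (1/51 + 14422)*(1/72546) = (735523/51)*(1/72546) = 735523/3699846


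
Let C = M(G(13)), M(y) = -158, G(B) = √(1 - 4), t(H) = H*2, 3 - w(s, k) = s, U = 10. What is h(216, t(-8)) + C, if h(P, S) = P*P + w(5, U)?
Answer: 46496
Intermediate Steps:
w(s, k) = 3 - s
t(H) = 2*H
G(B) = I*√3 (G(B) = √(-3) = I*√3)
h(P, S) = -2 + P² (h(P, S) = P*P + (3 - 1*5) = P² + (3 - 5) = P² - 2 = -2 + P²)
C = -158
h(216, t(-8)) + C = (-2 + 216²) - 158 = (-2 + 46656) - 158 = 46654 - 158 = 46496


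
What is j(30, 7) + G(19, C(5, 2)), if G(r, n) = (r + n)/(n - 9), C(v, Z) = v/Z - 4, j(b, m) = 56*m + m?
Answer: 1192/3 ≈ 397.33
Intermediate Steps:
j(b, m) = 57*m
C(v, Z) = -4 + v/Z (C(v, Z) = v/Z - 4 = -4 + v/Z)
G(r, n) = (n + r)/(-9 + n)
j(30, 7) + G(19, C(5, 2)) = 57*7 + ((-4 + 5/2) + 19)/(-9 + (-4 + 5/2)) = 399 + ((-4 + 5*(1/2)) + 19)/(-9 + (-4 + 5*(1/2))) = 399 + ((-4 + 5/2) + 19)/(-9 + (-4 + 5/2)) = 399 + (-3/2 + 19)/(-9 - 3/2) = 399 + (35/2)/(-21/2) = 399 - 2/21*35/2 = 399 - 5/3 = 1192/3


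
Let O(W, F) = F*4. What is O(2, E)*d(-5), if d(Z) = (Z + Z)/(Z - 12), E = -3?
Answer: -120/17 ≈ -7.0588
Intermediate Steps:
d(Z) = 2*Z/(-12 + Z) (d(Z) = (2*Z)/(-12 + Z) = 2*Z/(-12 + Z))
O(W, F) = 4*F
O(2, E)*d(-5) = (4*(-3))*(2*(-5)/(-12 - 5)) = -24*(-5)/(-17) = -24*(-5)*(-1)/17 = -12*10/17 = -120/17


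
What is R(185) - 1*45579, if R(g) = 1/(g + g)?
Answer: -16864229/370 ≈ -45579.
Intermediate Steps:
R(g) = 1/(2*g)
R(185) - 1*45579 = (½)/185 - 1*45579 = (½)*(1/185) - 45579 = 1/370 - 45579 = -16864229/370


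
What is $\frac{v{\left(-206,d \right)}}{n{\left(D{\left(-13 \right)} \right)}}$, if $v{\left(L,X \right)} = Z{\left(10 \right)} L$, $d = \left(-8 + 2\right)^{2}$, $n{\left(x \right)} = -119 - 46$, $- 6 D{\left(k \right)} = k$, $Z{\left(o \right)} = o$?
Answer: $\frac{412}{33} \approx 12.485$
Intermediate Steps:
$D{\left(k \right)} = - \frac{k}{6}$
$n{\left(x \right)} = -165$ ($n{\left(x \right)} = -119 - 46 = -165$)
$d = 36$ ($d = \left(-6\right)^{2} = 36$)
$v{\left(L,X \right)} = 10 L$
$\frac{v{\left(-206,d \right)}}{n{\left(D{\left(-13 \right)} \right)}} = \frac{10 \left(-206\right)}{-165} = \left(-2060\right) \left(- \frac{1}{165}\right) = \frac{412}{33}$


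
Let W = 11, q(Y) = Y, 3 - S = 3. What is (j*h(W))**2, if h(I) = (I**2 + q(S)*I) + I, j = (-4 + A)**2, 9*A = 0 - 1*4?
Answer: 4956160000/729 ≈ 6.7986e+6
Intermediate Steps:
S = 0 (S = 3 - 1*3 = 3 - 3 = 0)
A = -4/9 (A = (0 - 1*4)/9 = (0 - 4)/9 = (1/9)*(-4) = -4/9 ≈ -0.44444)
j = 1600/81 (j = (-4 - 4/9)**2 = (-40/9)**2 = 1600/81 ≈ 19.753)
h(I) = I + I**2 (h(I) = (I**2 + 0*I) + I = (I**2 + 0) + I = I**2 + I = I + I**2)
(j*h(W))**2 = (1600*(11*(1 + 11))/81)**2 = (1600*(11*12)/81)**2 = ((1600/81)*132)**2 = (70400/27)**2 = 4956160000/729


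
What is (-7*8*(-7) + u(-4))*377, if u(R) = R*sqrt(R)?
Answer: 147784 - 3016*I ≈ 1.4778e+5 - 3016.0*I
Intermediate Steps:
u(R) = R**(3/2)
(-7*8*(-7) + u(-4))*377 = (-7*8*(-7) + (-4)**(3/2))*377 = (-56*(-7) - 8*I)*377 = (392 - 8*I)*377 = 147784 - 3016*I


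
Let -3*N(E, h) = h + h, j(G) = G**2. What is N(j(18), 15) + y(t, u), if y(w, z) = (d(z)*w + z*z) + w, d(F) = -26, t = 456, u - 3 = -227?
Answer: 38766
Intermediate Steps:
u = -224 (u = 3 - 227 = -224)
y(w, z) = z**2 - 25*w (y(w, z) = (-26*w + z*z) + w = (-26*w + z**2) + w = (z**2 - 26*w) + w = z**2 - 25*w)
N(E, h) = -2*h/3 (N(E, h) = -(h + h)/3 = -2*h/3)
N(j(18), 15) + y(t, u) = -2/3*15 + ((-224)**2 - 25*456) = -10 + (50176 - 11400) = -10 + 38776 = 38766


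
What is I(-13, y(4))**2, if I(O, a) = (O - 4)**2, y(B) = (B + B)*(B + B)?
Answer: 83521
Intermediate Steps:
y(B) = 4*B**2 (y(B) = (2*B)*(2*B) = 4*B**2)
I(O, a) = (-4 + O)**2
I(-13, y(4))**2 = ((-4 - 13)**2)**2 = ((-17)**2)**2 = 289**2 = 83521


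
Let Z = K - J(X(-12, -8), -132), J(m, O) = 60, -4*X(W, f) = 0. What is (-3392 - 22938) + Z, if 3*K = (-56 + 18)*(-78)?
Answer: -25402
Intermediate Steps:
X(W, f) = 0 (X(W, f) = -1/4*0 = 0)
K = 988 (K = ((-56 + 18)*(-78))/3 = (-38*(-78))/3 = (1/3)*2964 = 988)
Z = 928 (Z = 988 - 1*60 = 988 - 60 = 928)
(-3392 - 22938) + Z = (-3392 - 22938) + 928 = -26330 + 928 = -25402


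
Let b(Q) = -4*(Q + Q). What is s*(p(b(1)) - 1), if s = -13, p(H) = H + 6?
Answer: 39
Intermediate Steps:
b(Q) = -8*Q
p(H) = 6 + H
s*(p(b(1)) - 1) = -13*((6 - 8*1) - 1) = -13*((6 - 8) - 1) = -13*(-2 - 1) = -13*(-3) = 39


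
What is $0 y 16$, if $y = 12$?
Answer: $0$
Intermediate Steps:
$0 y 16 = 0 \cdot 12 \cdot 16 = 0 \cdot 16 = 0$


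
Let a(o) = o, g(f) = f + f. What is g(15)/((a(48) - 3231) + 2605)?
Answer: -15/289 ≈ -0.051903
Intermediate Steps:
g(f) = 2*f
g(15)/((a(48) - 3231) + 2605) = (2*15)/((48 - 3231) + 2605) = 30/(-3183 + 2605) = 30/(-578) = 30*(-1/578) = -15/289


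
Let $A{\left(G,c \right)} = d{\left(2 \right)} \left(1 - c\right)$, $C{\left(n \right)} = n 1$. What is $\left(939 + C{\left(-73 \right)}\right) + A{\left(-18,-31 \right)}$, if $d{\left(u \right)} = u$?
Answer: $930$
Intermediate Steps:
$C{\left(n \right)} = n$
$A{\left(G,c \right)} = 2 - 2 c$ ($A{\left(G,c \right)} = 2 \left(1 - c\right) = 2 - 2 c$)
$\left(939 + C{\left(-73 \right)}\right) + A{\left(-18,-31 \right)} = \left(939 - 73\right) + \left(2 - -62\right) = 866 + \left(2 + 62\right) = 866 + 64 = 930$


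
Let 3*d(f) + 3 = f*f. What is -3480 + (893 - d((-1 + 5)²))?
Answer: -8014/3 ≈ -2671.3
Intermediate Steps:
d(f) = -1 + f²/3 (d(f) = -1 + (f*f)/3 = -1 + f²/3)
-3480 + (893 - d((-1 + 5)²)) = -3480 + (893 - (-1 + ((-1 + 5)²)²/3)) = -3480 + (893 - (-1 + (4²)²/3)) = -3480 + (893 - (-1 + (⅓)*16²)) = -3480 + (893 - (-1 + (⅓)*256)) = -3480 + (893 - (-1 + 256/3)) = -3480 + (893 - 1*253/3) = -3480 + (893 - 253/3) = -3480 + 2426/3 = -8014/3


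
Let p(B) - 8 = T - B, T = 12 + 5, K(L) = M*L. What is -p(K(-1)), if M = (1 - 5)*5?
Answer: -5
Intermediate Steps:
M = -20 (M = -4*5 = -20)
K(L) = -20*L
T = 17
p(B) = 25 - B (p(B) = 8 + (17 - B) = 25 - B)
-p(K(-1)) = -(25 - (-20)*(-1)) = -(25 - 1*20) = -(25 - 20) = -1*5 = -5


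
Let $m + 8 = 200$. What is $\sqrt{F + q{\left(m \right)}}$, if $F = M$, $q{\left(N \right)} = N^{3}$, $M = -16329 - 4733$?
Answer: $\sqrt{7056826} \approx 2656.5$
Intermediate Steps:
$m = 192$ ($m = -8 + 200 = 192$)
$M = -21062$ ($M = -16329 - 4733 = -21062$)
$F = -21062$
$\sqrt{F + q{\left(m \right)}} = \sqrt{-21062 + 192^{3}} = \sqrt{-21062 + 7077888} = \sqrt{7056826}$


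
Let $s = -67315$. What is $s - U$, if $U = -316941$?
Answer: $249626$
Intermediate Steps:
$s - U = -67315 - -316941 = -67315 + 316941 = 249626$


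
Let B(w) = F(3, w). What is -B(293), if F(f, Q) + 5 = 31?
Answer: -26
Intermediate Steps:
F(f, Q) = 26 (F(f, Q) = -5 + 31 = 26)
B(w) = 26
-B(293) = -1*26 = -26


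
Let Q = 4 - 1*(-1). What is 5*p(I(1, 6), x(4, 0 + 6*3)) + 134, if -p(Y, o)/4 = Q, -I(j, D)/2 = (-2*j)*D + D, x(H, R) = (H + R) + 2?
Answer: 34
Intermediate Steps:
x(H, R) = 2 + H + R
I(j, D) = -2*D + 4*D*j (I(j, D) = -2*((-2*j)*D + D) = -2*(-2*D*j + D) = -2*(D - 2*D*j) = -2*D + 4*D*j)
Q = 5 (Q = 4 + 1 = 5)
p(Y, o) = -20 (p(Y, o) = -4*5 = -20)
5*p(I(1, 6), x(4, 0 + 6*3)) + 134 = 5*(-20) + 134 = -100 + 134 = 34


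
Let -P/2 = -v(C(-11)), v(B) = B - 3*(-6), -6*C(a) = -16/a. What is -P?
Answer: -1172/33 ≈ -35.515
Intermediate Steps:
C(a) = 8/(3*a) (C(a) = -(-8)/(3*a) = 8/(3*a))
v(B) = 18 + B (v(B) = B + 18 = 18 + B)
P = 1172/33 (P = -(-2)*(18 + (8/3)/(-11)) = -(-2)*(18 + (8/3)*(-1/11)) = -(-2)*(18 - 8/33) = -(-2)*586/33 = -2*(-586/33) = 1172/33 ≈ 35.515)
-P = -1*1172/33 = -1172/33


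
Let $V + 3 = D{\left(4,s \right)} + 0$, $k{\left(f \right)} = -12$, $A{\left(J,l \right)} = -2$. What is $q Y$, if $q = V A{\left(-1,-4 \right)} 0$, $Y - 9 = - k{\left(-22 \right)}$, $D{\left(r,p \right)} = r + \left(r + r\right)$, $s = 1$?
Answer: $0$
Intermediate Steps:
$D{\left(r,p \right)} = 3 r$ ($D{\left(r,p \right)} = r + 2 r = 3 r$)
$Y = 21$ ($Y = 9 - -12 = 9 + 12 = 21$)
$V = 9$ ($V = -3 + \left(3 \cdot 4 + 0\right) = -3 + \left(12 + 0\right) = -3 + 12 = 9$)
$q = 0$ ($q = 9 \left(\left(-2\right) 0\right) = 9 \cdot 0 = 0$)
$q Y = 0 \cdot 21 = 0$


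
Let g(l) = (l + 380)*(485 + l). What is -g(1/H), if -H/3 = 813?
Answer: -1096347170566/5948721 ≈ -1.8430e+5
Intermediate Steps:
H = -2439 (H = -3*813 = -2439)
g(l) = (380 + l)*(485 + l)
-g(1/H) = -(184300 + (1/(-2439))² + 865/(-2439)) = -(184300 + (-1/2439)² + 865*(-1/2439)) = -(184300 + 1/5948721 - 865/2439) = -1*1096347170566/5948721 = -1096347170566/5948721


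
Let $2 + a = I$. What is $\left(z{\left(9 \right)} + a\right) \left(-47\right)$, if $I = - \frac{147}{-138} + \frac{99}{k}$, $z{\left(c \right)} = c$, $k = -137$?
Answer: $- \frac{2174831}{6302} \approx -345.1$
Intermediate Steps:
$I = \frac{2159}{6302}$ ($I = - \frac{147}{-138} + \frac{99}{-137} = \left(-147\right) \left(- \frac{1}{138}\right) + 99 \left(- \frac{1}{137}\right) = \frac{49}{46} - \frac{99}{137} = \frac{2159}{6302} \approx 0.34259$)
$a = - \frac{10445}{6302}$ ($a = -2 + \frac{2159}{6302} = - \frac{10445}{6302} \approx -1.6574$)
$\left(z{\left(9 \right)} + a\right) \left(-47\right) = \left(9 - \frac{10445}{6302}\right) \left(-47\right) = \frac{46273}{6302} \left(-47\right) = - \frac{2174831}{6302}$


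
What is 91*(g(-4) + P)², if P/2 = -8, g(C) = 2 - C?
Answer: 9100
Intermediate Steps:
P = -16 (P = 2*(-8) = -16)
91*(g(-4) + P)² = 91*((2 - 1*(-4)) - 16)² = 91*((2 + 4) - 16)² = 91*(6 - 16)² = 91*(-10)² = 91*100 = 9100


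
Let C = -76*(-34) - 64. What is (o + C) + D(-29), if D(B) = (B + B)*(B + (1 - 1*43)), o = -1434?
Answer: 5204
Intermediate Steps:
C = 2520 (C = 2584 - 64 = 2520)
D(B) = 2*B*(-42 + B) (D(B) = (2*B)*(B + (1 - 43)) = (2*B)*(B - 42) = (2*B)*(-42 + B) = 2*B*(-42 + B))
(o + C) + D(-29) = (-1434 + 2520) + 2*(-29)*(-42 - 29) = 1086 + 2*(-29)*(-71) = 1086 + 4118 = 5204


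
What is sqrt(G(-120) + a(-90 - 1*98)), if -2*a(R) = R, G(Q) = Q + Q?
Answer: I*sqrt(146) ≈ 12.083*I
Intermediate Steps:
G(Q) = 2*Q
a(R) = -R/2
sqrt(G(-120) + a(-90 - 1*98)) = sqrt(2*(-120) - (-90 - 1*98)/2) = sqrt(-240 - (-90 - 98)/2) = sqrt(-240 - 1/2*(-188)) = sqrt(-240 + 94) = sqrt(-146) = I*sqrt(146)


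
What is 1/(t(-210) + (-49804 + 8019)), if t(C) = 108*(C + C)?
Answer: -1/87145 ≈ -1.1475e-5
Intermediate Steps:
t(C) = 216*C (t(C) = 108*(2*C) = 216*C)
1/(t(-210) + (-49804 + 8019)) = 1/(216*(-210) + (-49804 + 8019)) = 1/(-45360 - 41785) = 1/(-87145) = -1/87145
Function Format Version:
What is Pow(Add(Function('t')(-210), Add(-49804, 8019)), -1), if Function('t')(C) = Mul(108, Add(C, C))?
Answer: Rational(-1, 87145) ≈ -1.1475e-5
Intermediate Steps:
Function('t')(C) = Mul(216, C) (Function('t')(C) = Mul(108, Mul(2, C)) = Mul(216, C))
Pow(Add(Function('t')(-210), Add(-49804, 8019)), -1) = Pow(Add(Mul(216, -210), Add(-49804, 8019)), -1) = Pow(Add(-45360, -41785), -1) = Pow(-87145, -1) = Rational(-1, 87145)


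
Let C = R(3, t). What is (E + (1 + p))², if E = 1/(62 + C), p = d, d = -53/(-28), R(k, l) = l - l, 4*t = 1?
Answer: 6375625/753424 ≈ 8.4622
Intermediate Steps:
t = ¼ (t = (¼)*1 = ¼ ≈ 0.25000)
R(k, l) = 0
C = 0
d = 53/28 (d = -53*(-1/28) = 53/28 ≈ 1.8929)
p = 53/28 ≈ 1.8929
E = 1/62 (E = 1/(62 + 0) = 1/62 ≈ 0.016129)
(E + (1 + p))² = (1/62 + (1 + 53/28))² = (1/62 + 81/28)² = (2525/868)² = 6375625/753424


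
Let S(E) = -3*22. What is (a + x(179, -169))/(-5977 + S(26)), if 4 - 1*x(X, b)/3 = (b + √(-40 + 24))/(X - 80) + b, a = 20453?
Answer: -692245/199419 + 4*I/199419 ≈ -3.4713 + 2.0058e-5*I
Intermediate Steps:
S(E) = -66
x(X, b) = 12 - 3*b - 3*(b + 4*I)/(-80 + X) (x(X, b) = 12 - 3*((b + √(-40 + 24))/(X - 80) + b) = 12 - 3*((b + √(-16))/(-80 + X) + b) = 12 - 3*((b + 4*I)/(-80 + X) + b) = 12 - 3*(b + (b + 4*I)/(-80 + X)) = 12 + (-3*b - 3*(b + 4*I)/(-80 + X)) = 12 - 3*b - 3*(b + 4*I)/(-80 + X))
(a + x(179, -169))/(-5977 + S(26)) = (20453 + 3*(-320 - 4*I + 4*179 + 79*(-169) - 1*179*(-169))/(-80 + 179))/(-5977 - 66) = (20453 + 3*(-320 - 4*I + 716 - 13351 + 30251)/99)/(-6043) = (20453 + 3*(1/99)*(17296 - 4*I))*(-1/6043) = (20453 + (17296/33 - 4*I/33))*(-1/6043) = (692245/33 - 4*I/33)*(-1/6043) = -692245/199419 + 4*I/199419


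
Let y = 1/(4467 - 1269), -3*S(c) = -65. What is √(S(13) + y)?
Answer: √24621402/1066 ≈ 4.6548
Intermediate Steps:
S(c) = 65/3 (S(c) = -⅓*(-65) = 65/3)
y = 1/3198 ≈ 0.00031270
√(S(13) + y) = √(65/3 + 1/3198) = √(23097/1066) = √24621402/1066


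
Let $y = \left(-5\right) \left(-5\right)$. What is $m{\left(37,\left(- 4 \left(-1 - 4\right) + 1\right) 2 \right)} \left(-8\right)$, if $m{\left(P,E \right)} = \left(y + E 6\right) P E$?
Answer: $-3443664$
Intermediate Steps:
$y = 25$
$m{\left(P,E \right)} = E P \left(25 + 6 E\right)$ ($m{\left(P,E \right)} = \left(25 + E 6\right) P E = \left(25 + 6 E\right) P E = P \left(25 + 6 E\right) E = E P \left(25 + 6 E\right)$)
$m{\left(37,\left(- 4 \left(-1 - 4\right) + 1\right) 2 \right)} \left(-8\right) = \left(- 4 \left(-1 - 4\right) + 1\right) 2 \cdot 37 \left(25 + 6 \left(- 4 \left(-1 - 4\right) + 1\right) 2\right) \left(-8\right) = \left(\left(-4\right) \left(-5\right) + 1\right) 2 \cdot 37 \left(25 + 6 \left(\left(-4\right) \left(-5\right) + 1\right) 2\right) \left(-8\right) = \left(20 + 1\right) 2 \cdot 37 \left(25 + 6 \left(20 + 1\right) 2\right) \left(-8\right) = 21 \cdot 2 \cdot 37 \left(25 + 6 \cdot 21 \cdot 2\right) \left(-8\right) = 42 \cdot 37 \left(25 + 6 \cdot 42\right) \left(-8\right) = 42 \cdot 37 \left(25 + 252\right) \left(-8\right) = 42 \cdot 37 \cdot 277 \left(-8\right) = 430458 \left(-8\right) = -3443664$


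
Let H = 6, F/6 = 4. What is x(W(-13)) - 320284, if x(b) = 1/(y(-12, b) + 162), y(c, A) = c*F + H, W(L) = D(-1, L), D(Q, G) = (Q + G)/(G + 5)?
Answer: -38434081/120 ≈ -3.2028e+5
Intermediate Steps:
F = 24 (F = 6*4 = 24)
D(Q, G) = (G + Q)/(5 + G)
W(L) = (-1 + L)/(5 + L) (W(L) = (L - 1)/(5 + L) = (-1 + L)/(5 + L))
y(c, A) = 6 + 24*c (y(c, A) = c*24 + 6 = 24*c + 6 = 6 + 24*c)
x(b) = -1/120 (x(b) = 1/((6 + 24*(-12)) + 162) = 1/((6 - 288) + 162) = 1/(-282 + 162) = 1/(-120) = -1/120)
x(W(-13)) - 320284 = -1/120 - 320284 = -38434081/120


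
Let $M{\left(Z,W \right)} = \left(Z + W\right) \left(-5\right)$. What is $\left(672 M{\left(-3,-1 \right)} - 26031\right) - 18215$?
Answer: $-30806$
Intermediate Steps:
$M{\left(Z,W \right)} = - 5 W - 5 Z$ ($M{\left(Z,W \right)} = \left(W + Z\right) \left(-5\right) = - 5 W - 5 Z$)
$\left(672 M{\left(-3,-1 \right)} - 26031\right) - 18215 = \left(672 \left(\left(-5\right) \left(-1\right) - -15\right) - 26031\right) - 18215 = \left(672 \left(5 + 15\right) - 26031\right) - 18215 = \left(672 \cdot 20 - 26031\right) - 18215 = \left(13440 - 26031\right) - 18215 = -12591 - 18215 = -30806$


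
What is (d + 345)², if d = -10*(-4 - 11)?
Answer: 245025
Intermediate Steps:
d = 150 (d = -10*(-15) = 150)
(d + 345)² = (150 + 345)² = 495² = 245025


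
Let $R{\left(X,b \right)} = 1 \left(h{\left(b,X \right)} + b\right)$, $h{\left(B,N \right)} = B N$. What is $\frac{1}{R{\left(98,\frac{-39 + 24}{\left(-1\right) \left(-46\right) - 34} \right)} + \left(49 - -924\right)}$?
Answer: $\frac{4}{3397} \approx 0.0011775$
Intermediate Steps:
$R{\left(X,b \right)} = b + X b$ ($R{\left(X,b \right)} = 1 \left(b X + b\right) = 1 \left(X b + b\right) = 1 \left(b + X b\right) = b + X b$)
$\frac{1}{R{\left(98,\frac{-39 + 24}{\left(-1\right) \left(-46\right) - 34} \right)} + \left(49 - -924\right)} = \frac{1}{\frac{-39 + 24}{\left(-1\right) \left(-46\right) - 34} \left(1 + 98\right) + \left(49 - -924\right)} = \frac{1}{- \frac{15}{46 - 34} \cdot 99 + \left(49 + 924\right)} = \frac{1}{- \frac{15}{12} \cdot 99 + 973} = \frac{1}{\left(-15\right) \frac{1}{12} \cdot 99 + 973} = \frac{1}{\left(- \frac{5}{4}\right) 99 + 973} = \frac{1}{- \frac{495}{4} + 973} = \frac{1}{\frac{3397}{4}} = \frac{4}{3397}$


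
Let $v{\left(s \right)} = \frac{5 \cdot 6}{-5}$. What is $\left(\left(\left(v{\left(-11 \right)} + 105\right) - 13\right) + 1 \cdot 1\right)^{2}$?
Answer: $7569$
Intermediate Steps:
$v{\left(s \right)} = -6$ ($v{\left(s \right)} = 30 \left(- \frac{1}{5}\right) = -6$)
$\left(\left(\left(v{\left(-11 \right)} + 105\right) - 13\right) + 1 \cdot 1\right)^{2} = \left(\left(\left(-6 + 105\right) - 13\right) + 1 \cdot 1\right)^{2} = \left(\left(99 - 13\right) + 1\right)^{2} = \left(86 + 1\right)^{2} = 87^{2} = 7569$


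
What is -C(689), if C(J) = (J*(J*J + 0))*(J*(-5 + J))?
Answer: -154146259043244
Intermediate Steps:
C(J) = J⁴*(-5 + J) (C(J) = (J*(J² + 0))*(J*(-5 + J)) = (J*J²)*(J*(-5 + J)) = J³*(J*(-5 + J)) = J⁴*(-5 + J))
-C(689) = -689⁴*(-5 + 689) = -225360027841*684 = -1*154146259043244 = -154146259043244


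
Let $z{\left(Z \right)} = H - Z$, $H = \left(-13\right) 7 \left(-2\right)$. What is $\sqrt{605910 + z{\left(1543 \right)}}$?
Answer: $\sqrt{604549} \approx 777.53$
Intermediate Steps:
$H = 182$ ($H = \left(-91\right) \left(-2\right) = 182$)
$z{\left(Z \right)} = 182 - Z$
$\sqrt{605910 + z{\left(1543 \right)}} = \sqrt{605910 + \left(182 - 1543\right)} = \sqrt{605910 - 1361} = \sqrt{604549}$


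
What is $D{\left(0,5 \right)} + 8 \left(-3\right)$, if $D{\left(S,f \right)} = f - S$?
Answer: $-19$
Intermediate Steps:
$D{\left(0,5 \right)} + 8 \left(-3\right) = \left(5 - 0\right) + 8 \left(-3\right) = \left(5 + 0\right) - 24 = 5 - 24 = -19$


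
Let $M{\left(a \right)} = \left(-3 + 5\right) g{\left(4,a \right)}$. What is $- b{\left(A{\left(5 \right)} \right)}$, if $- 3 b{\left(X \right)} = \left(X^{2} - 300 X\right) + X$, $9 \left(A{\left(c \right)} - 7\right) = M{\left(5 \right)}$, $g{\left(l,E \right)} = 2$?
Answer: $- \frac{175808}{243} \approx -723.49$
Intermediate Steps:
$M{\left(a \right)} = 4$ ($M{\left(a \right)} = \left(-3 + 5\right) 2 = 2 \cdot 2 = 4$)
$A{\left(c \right)} = \frac{67}{9}$ ($A{\left(c \right)} = 7 + \frac{1}{9} \cdot 4 = 7 + \frac{4}{9} = \frac{67}{9}$)
$b{\left(X \right)} = - \frac{X^{2}}{3} + \frac{299 X}{3}$ ($b{\left(X \right)} = - \frac{\left(X^{2} - 300 X\right) + X}{3} = - \frac{X^{2} - 299 X}{3} = - \frac{X^{2}}{3} + \frac{299 X}{3}$)
$- b{\left(A{\left(5 \right)} \right)} = - \frac{67 \left(299 - \frac{67}{9}\right)}{3 \cdot 9} = - \frac{67 \cdot 2624}{3 \cdot 9 \cdot 9} = \left(-1\right) \frac{175808}{243} = - \frac{175808}{243}$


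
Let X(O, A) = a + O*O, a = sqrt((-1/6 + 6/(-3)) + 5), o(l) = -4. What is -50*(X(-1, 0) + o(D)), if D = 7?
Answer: 150 - 25*sqrt(102)/3 ≈ 65.837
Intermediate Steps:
a = sqrt(102)/6 (a = sqrt((-1*1/6 + 6*(-1/3)) + 5) = sqrt((-1/6 - 2) + 5) = sqrt(-13/6 + 5) = sqrt(17/6) = sqrt(102)/6 ≈ 1.6833)
X(O, A) = O**2 + sqrt(102)/6 (X(O, A) = sqrt(102)/6 + O*O = sqrt(102)/6 + O**2 = O**2 + sqrt(102)/6)
-50*(X(-1, 0) + o(D)) = -50*(((-1)**2 + sqrt(102)/6) - 4) = -50*((1 + sqrt(102)/6) - 4) = -50*(-3 + sqrt(102)/6) = 150 - 25*sqrt(102)/3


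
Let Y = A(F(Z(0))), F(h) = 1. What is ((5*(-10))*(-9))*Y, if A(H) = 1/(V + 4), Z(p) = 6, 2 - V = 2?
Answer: 225/2 ≈ 112.50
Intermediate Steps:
V = 0 (V = 2 - 1*2 = 2 - 2 = 0)
A(H) = 1/4 (A(H) = 1/(0 + 4) = 1/4)
Y = 1/4 ≈ 0.25000
((5*(-10))*(-9))*Y = ((5*(-10))*(-9))*(1/4) = -50*(-9)*(1/4) = 450*(1/4) = 225/2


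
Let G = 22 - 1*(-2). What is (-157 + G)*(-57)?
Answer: 7581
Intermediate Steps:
G = 24 (G = 22 + 2 = 24)
(-157 + G)*(-57) = (-157 + 24)*(-57) = -133*(-57) = 7581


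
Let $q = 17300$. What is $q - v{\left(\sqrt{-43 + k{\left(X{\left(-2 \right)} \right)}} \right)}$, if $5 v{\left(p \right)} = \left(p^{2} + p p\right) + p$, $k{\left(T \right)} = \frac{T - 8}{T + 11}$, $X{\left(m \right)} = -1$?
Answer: $\frac{432939}{25} - \frac{i \sqrt{4390}}{50} \approx 17318.0 - 1.3251 i$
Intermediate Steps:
$k{\left(T \right)} = \frac{-8 + T}{11 + T}$
$v{\left(p \right)} = \frac{p}{5} + \frac{2 p^{2}}{5}$ ($v{\left(p \right)} = \frac{\left(p^{2} + p p\right) + p}{5} = \frac{\left(p^{2} + p^{2}\right) + p}{5} = \frac{2 p^{2} + p}{5} = \frac{p + 2 p^{2}}{5} = \frac{p}{5} + \frac{2 p^{2}}{5}$)
$q - v{\left(\sqrt{-43 + k{\left(X{\left(-2 \right)} \right)}} \right)} = 17300 - \frac{\sqrt{-43 + \frac{-8 - 1}{11 - 1}} \left(1 + 2 \sqrt{-43 + \frac{-8 - 1}{11 - 1}}\right)}{5} = 17300 - \frac{\sqrt{-43 + \frac{1}{10} \left(-9\right)} \left(1 + 2 \sqrt{-43 + \frac{1}{10} \left(-9\right)}\right)}{5} = 17300 - \frac{\sqrt{-43 - \frac{9}{10}} \left(1 + 2 \sqrt{-43 - \frac{9}{10}}\right)}{5} = 17300 - \frac{\sqrt{- \frac{439}{10}} \left(1 + 2 \sqrt{- \frac{439}{10}}\right)}{5} = 17300 - \frac{\frac{i \sqrt{4390}}{10} \left(1 + 2 \frac{i \sqrt{4390}}{10}\right)}{5} = 17300 - \frac{\frac{i \sqrt{4390}}{10} \left(1 + \frac{i \sqrt{4390}}{5}\right)}{5} = 17300 - \frac{i \sqrt{4390} \left(1 + \frac{i \sqrt{4390}}{5}\right)}{50}$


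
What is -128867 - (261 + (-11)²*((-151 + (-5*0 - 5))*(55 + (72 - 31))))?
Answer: 1682968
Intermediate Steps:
-128867 - (261 + (-11)²*((-151 + (-5*0 - 5))*(55 + (72 - 31)))) = -128867 - (261 + 121*((-151 + (0 - 5))*(55 + 41))) = -128867 - (261 + 121*((-151 - 5)*96)) = -128867 - (261 + 121*(-156*96)) = -128867 - (261 + 121*(-14976)) = -128867 - (261 - 1812096) = -128867 - 1*(-1811835) = -128867 + 1811835 = 1682968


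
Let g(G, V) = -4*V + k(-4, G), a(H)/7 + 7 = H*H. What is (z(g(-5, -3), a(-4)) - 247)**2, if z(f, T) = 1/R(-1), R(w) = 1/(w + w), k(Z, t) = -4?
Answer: 62001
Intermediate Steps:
R(w) = 1/(2*w)
a(H) = -49 + 7*H**2 (a(H) = -49 + 7*(H*H) = -49 + 7*H**2)
g(G, V) = -4 - 4*V (g(G, V) = -4*V - 4 = -4 - 4*V)
z(f, T) = -2 (z(f, T) = 1/((1/2)/(-1)) = 1/((1/2)*(-1)) = 1/(-1/2) = -2)
(z(g(-5, -3), a(-4)) - 247)**2 = (-2 - 247)**2 = (-249)**2 = 62001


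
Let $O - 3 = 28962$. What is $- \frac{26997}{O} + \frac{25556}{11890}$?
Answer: $\frac{13974507}{11479795} \approx 1.2173$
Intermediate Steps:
$O = 28965$ ($O = 3 + 28962 = 28965$)
$- \frac{26997}{O} + \frac{25556}{11890} = - \frac{26997}{28965} + \frac{25556}{11890} = \left(-26997\right) \frac{1}{28965} + 25556 \cdot \frac{1}{11890} = - \frac{8999}{9655} + \frac{12778}{5945} = \frac{13974507}{11479795}$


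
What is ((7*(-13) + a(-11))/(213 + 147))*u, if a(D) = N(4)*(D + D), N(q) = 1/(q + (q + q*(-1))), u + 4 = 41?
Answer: -7141/720 ≈ -9.9181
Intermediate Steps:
u = 37 (u = -4 + 41 = 37)
N(q) = 1/q (N(q) = 1/(q + (q - q)) = 1/(q + 0) = 1/q)
a(D) = D/2 (a(D) = (D + D)/4 = (2*D)/4 = D/2)
((7*(-13) + a(-11))/(213 + 147))*u = ((7*(-13) + (½)*(-11))/(213 + 147))*37 = ((-91 - 11/2)/360)*37 = -193/2*1/360*37 = -193/720*37 = -7141/720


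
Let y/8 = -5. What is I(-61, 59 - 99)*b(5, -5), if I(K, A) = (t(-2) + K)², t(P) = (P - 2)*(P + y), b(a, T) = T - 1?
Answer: -68694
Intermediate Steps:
y = -40 (y = 8*(-5) = -40)
b(a, T) = -1 + T
t(P) = (-40 + P)*(-2 + P) (t(P) = (P - 2)*(P - 40) = (-2 + P)*(-40 + P) = (-40 + P)*(-2 + P))
I(K, A) = (168 + K)² (I(K, A) = ((80 + (-2)² - 42*(-2)) + K)² = ((80 + 4 + 84) + K)² = (168 + K)²)
I(-61, 59 - 99)*b(5, -5) = (168 - 61)²*(-1 - 5) = 107²*(-6) = 11449*(-6) = -68694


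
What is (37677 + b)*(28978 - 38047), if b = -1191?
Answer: -330891534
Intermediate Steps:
(37677 + b)*(28978 - 38047) = (37677 - 1191)*(28978 - 38047) = 36486*(-9069) = -330891534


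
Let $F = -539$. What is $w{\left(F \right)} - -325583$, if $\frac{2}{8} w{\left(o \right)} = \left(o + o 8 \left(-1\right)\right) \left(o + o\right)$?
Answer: $-15943593$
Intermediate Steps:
$w{\left(o \right)} = - 56 o^{2}$ ($w{\left(o \right)} = 4 \left(o + o 8 \left(-1\right)\right) \left(o + o\right) = 4 \left(o + 8 o \left(-1\right)\right) 2 o = 4 \left(o - 8 o\right) 2 o = 4 - 7 o 2 o = 4 \left(- 14 o^{2}\right) = - 56 o^{2}$)
$w{\left(F \right)} - -325583 = - 56 \left(-539\right)^{2} - -325583 = \left(-56\right) 290521 + 325583 = -16269176 + 325583 = -15943593$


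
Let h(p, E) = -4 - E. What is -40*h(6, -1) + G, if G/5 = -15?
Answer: 45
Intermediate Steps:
G = -75 (G = 5*(-15) = -75)
-40*h(6, -1) + G = -40*(-4 - 1*(-1)) - 75 = -40*(-4 + 1) - 75 = -40*(-3) - 75 = 120 - 75 = 45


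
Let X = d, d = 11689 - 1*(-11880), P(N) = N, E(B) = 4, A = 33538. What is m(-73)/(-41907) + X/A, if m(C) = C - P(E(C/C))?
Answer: 990288509/1405476966 ≈ 0.70459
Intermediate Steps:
d = 23569 (d = 11689 + 11880 = 23569)
X = 23569
m(C) = -4 + C (m(C) = C - 1*4 = C - 4 = -4 + C)
m(-73)/(-41907) + X/A = (-4 - 73)/(-41907) + 23569/33538 = -77*(-1/41907) + 23569*(1/33538) = 77/41907 + 23569/33538 = 990288509/1405476966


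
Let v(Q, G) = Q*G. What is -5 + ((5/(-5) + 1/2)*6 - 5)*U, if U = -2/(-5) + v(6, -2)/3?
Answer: 119/5 ≈ 23.800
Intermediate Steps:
v(Q, G) = G*Q
U = -18/5 (U = -2/(-5) - 2*6/3 = -2*(-1/5) - 12*1/3 = 2/5 - 4 = -18/5 ≈ -3.6000)
-5 + ((5/(-5) + 1/2)*6 - 5)*U = -5 + ((5/(-5) + 1/2)*6 - 5)*(-18/5) = -5 + ((5*(-1/5) + 1*(1/2))*6 - 5)*(-18/5) = -5 + ((-1 + 1/2)*6 - 5)*(-18/5) = -5 + (-1/2*6 - 5)*(-18/5) = -5 + (-3 - 5)*(-18/5) = -5 - 8*(-18/5) = -5 + 144/5 = 119/5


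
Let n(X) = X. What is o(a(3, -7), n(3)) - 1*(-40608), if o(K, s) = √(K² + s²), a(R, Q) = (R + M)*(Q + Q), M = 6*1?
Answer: 40608 + 3*√1765 ≈ 40734.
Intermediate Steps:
M = 6
a(R, Q) = 2*Q*(6 + R) (a(R, Q) = (R + 6)*(Q + Q) = (6 + R)*(2*Q) = 2*Q*(6 + R))
o(a(3, -7), n(3)) - 1*(-40608) = √((2*(-7)*(6 + 3))² + 3²) - 1*(-40608) = √((2*(-7)*9)² + 9) + 40608 = √((-126)² + 9) + 40608 = √(15876 + 9) + 40608 = √15885 + 40608 = 3*√1765 + 40608 = 40608 + 3*√1765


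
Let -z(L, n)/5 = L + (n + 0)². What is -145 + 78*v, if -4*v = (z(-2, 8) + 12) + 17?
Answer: 10669/2 ≈ 5334.5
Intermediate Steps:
z(L, n) = -5*L - 5*n² (z(L, n) = -5*(L + (n + 0)²) = -5*(L + n²) = -5*L - 5*n²)
v = 281/4 (v = -(((-5*(-2) - 5*8²) + 12) + 17)/4 = -(((10 - 5*64) + 12) + 17)/4 = -(((10 - 320) + 12) + 17)/4 = -((-310 + 12) + 17)/4 = -(-298 + 17)/4 = -¼*(-281) = 281/4 ≈ 70.250)
-145 + 78*v = -145 + 78*(281/4) = -145 + 10959/2 = 10669/2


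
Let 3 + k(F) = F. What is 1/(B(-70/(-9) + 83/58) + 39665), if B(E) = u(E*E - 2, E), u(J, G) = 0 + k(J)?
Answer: 272484/10829822689 ≈ 2.5161e-5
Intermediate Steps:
k(F) = -3 + F
u(J, G) = -3 + J (u(J, G) = 0 + (-3 + J) = -3 + J)
B(E) = -5 + E² (B(E) = -3 + (E*E - 2) = -3 + (E² - 2) = -3 + (-2 + E²) = -5 + E²)
1/(B(-70/(-9) + 83/58) + 39665) = 1/((-5 + (-70/(-9) + 83/58)²) + 39665) = 1/((-5 + (-70*(-⅑) + 83*(1/58))²) + 39665) = 1/((-5 + (70/9 + 83/58)²) + 39665) = 1/((-5 + (4807/522)²) + 39665) = 1/((-5 + 23107249/272484) + 39665) = 1/(21744829/272484 + 39665) = 1/(10829822689/272484) = 272484/10829822689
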